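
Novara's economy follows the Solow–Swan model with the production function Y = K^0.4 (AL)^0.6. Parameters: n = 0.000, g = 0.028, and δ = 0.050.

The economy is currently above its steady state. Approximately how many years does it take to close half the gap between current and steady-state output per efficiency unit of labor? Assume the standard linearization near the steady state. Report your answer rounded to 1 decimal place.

Near the steady state the convergence rate is λ = (1 − α)(n + g + δ).
λ = (1 − 0.4) × 0.078 = 0.6 × 0.078 = 0.0468
Half-life = ln 2 / λ = 0.6931 / 0.0468 ≈ 14.81 years

half-life ≈ 14.8 years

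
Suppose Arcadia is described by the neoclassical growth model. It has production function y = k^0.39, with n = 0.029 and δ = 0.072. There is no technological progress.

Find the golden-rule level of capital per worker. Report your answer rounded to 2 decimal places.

The golden rule sets f'(k) = n + δ, i.e. α·k^(α−1) = n + δ.
So k^(1−α) = α / (n + δ) = 0.39 / 0.101 = 3.8614.
k_gold = 3.8614^(1/0.61) ≈ 9.1596

k_gold ≈ 9.16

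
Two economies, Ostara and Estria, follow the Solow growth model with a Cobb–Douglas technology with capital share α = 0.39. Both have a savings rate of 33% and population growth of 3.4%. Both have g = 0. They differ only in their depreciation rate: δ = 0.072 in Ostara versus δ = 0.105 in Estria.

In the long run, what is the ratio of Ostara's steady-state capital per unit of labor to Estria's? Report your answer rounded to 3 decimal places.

Steady-state k* = [s/(n + δ)]^(1/(1−α)), so the ratio is [ (s_O/(n + δ)_O) / (s_E/(n + δ)_E) ]^1.6393.
s_O/(n + δ)_O = 0.33/0.106 = 3.1132; s_E/(n + δ)_E = 0.33/0.139 = 2.3741.
Ratio = (3.1132/2.3741)^1.6393 = 1.3113^1.6393 ≈ 1.5594

k*_O / k*_E ≈ 1.559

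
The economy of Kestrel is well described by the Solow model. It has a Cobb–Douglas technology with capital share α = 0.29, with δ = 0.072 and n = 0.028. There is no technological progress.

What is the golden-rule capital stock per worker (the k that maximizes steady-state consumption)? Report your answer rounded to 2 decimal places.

The golden rule sets f'(k) = n + δ, i.e. α·k^(α−1) = n + δ.
So k^(1−α) = α / (n + δ) = 0.29 / 0.100 = 2.9000.
k_gold = 2.9000^(1/0.71) ≈ 4.4799

k_gold ≈ 4.48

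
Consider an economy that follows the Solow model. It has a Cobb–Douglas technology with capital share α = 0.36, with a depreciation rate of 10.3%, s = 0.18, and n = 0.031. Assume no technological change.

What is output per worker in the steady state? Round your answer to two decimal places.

y* ≈ 1.18

In steady state, investment equals break-even investment: s·k^α = (n + δ)·k.
Dividing both sides by k: k^(1−α) = s / (n + δ).
k^0.64 = 0.18 / (0.031 + 0.103) = 0.18 / 0.134 = 1.3433
k* = 1.3433^(1/0.64) ≈ 1.5859
y* = (k*)^α = 1.5859^0.36 ≈ 1.1806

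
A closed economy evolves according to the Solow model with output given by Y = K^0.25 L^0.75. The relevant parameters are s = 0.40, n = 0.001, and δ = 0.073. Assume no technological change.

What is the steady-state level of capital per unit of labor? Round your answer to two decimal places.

At the steady state, Δk = 0, so s·k^α = (n + δ)·k.
Dividing both sides by k: k^(1−α) = s / (n + δ).
k^0.75 = 0.40 / (0.001 + 0.073) = 0.40 / 0.074 = 5.4054
k* = 5.4054^(1/0.75) ≈ 9.4865

k* = 9.49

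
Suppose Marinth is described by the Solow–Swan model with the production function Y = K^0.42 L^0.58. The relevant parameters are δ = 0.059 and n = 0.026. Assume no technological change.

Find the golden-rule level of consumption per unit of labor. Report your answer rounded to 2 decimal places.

At the golden rule, f'(k) = n + δ, so α·k^(α−1) = n + δ and k_gold = (α/(n + δ))^(1/(1−α)).
k_gold = (0.42/0.085)^(1/0.58) = 4.9412^1.7241 ≈ 15.7122
c_gold = f(k_gold) − (n + δ)·k_gold = 3.1799 − 0.085×15.7122 ≈ 1.8444

c_gold ≈ 1.84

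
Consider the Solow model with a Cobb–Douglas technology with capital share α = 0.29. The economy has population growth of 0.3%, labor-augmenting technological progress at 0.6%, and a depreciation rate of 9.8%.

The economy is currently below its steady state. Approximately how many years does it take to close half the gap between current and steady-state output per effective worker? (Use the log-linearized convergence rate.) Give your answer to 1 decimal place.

Near the steady state the convergence rate is λ = (1 − α)(n + g + δ).
λ = (1 − 0.29) × 0.107 = 0.71 × 0.107 = 0.07597
Half-life = ln 2 / λ = 0.6931 / 0.07597 ≈ 9.12 years

half-life ≈ 9.1 years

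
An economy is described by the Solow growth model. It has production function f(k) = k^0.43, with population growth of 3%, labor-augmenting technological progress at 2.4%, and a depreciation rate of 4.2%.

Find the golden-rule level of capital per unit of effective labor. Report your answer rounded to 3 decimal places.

k_gold ≈ 13.882

The golden rule sets f'(k) = n + g + δ, i.e. α·k^(α−1) = n + g + δ.
So k^(1−α) = α / (n + g + δ) = 0.43 / 0.096 = 4.4792.
k_gold = 4.4792^(1/0.57) ≈ 13.8822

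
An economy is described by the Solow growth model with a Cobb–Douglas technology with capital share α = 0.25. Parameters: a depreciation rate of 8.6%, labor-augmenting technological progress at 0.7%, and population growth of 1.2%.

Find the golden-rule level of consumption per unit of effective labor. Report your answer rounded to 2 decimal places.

c_gold ≈ 1.00

At the golden rule, f'(k) = n + g + δ, so α·k^(α−1) = n + g + δ and k_gold = (α/(n + g + δ))^(1/(1−α)).
k_gold = (0.25/0.105)^(1/0.75) = 2.3810^1.3333 ≈ 3.1793
c_gold = f(k_gold) − (n + g + δ)·k_gold = 1.3353 − 0.105×3.1793 ≈ 1.0015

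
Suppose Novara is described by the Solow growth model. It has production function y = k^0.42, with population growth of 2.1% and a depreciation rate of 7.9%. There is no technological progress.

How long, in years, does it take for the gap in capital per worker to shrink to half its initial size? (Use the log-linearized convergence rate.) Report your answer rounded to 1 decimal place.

Near the steady state the convergence rate is λ = (1 − α)(n + δ).
λ = (1 − 0.42) × 0.100 = 0.58 × 0.100 = 0.0580
Half-life = ln 2 / λ = 0.6931 / 0.0580 ≈ 11.95 years

about 12.0 years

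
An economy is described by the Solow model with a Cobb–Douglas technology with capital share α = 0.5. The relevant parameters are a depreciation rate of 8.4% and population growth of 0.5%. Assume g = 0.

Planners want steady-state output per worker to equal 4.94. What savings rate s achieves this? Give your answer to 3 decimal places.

Steady state requires s·f(k) = (n + δ)·k, i.e. s·k^α = (n + δ)·k.
Since y* = [s/(n + δ)]^(α/(1−α)), we have s/(n + δ) = (y*)^((1−α)/α) = 4.94^1 = 4.9400.
Therefore s = 4.9400 × (n + δ) = 4.9400 × 0.089 = 0.4397.

s ≈ 0.440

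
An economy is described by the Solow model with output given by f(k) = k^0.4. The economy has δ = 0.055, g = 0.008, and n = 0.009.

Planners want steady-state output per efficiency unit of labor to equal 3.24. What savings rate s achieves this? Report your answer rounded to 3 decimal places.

Steady state requires s·f(k) = (n + g + δ)·k, i.e. s·k^α = (n + g + δ)·k.
Since y* = [s/(n + g + δ)]^(α/(1−α)), we have s/(n + g + δ) = (y*)^((1−α)/α) = 3.24^1.5 = 5.8320.
Therefore s = 5.8320 × (n + g + δ) = 5.8320 × 0.072 = 0.4199.

s ≈ 0.420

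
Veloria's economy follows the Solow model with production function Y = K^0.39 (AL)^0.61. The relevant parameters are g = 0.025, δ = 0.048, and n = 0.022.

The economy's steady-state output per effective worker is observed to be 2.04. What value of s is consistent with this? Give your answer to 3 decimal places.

s ≈ 0.290

Steady state requires s·f(k) = (n + g + δ)·k, i.e. s·k^α = (n + g + δ)·k.
Since y* = [s/(n + g + δ)]^(α/(1−α)), we have s/(n + g + δ) = (y*)^((1−α)/α) = 2.04^1.5641 = 3.0499.
Therefore s = 3.0499 × (n + g + δ) = 3.0499 × 0.095 = 0.2897.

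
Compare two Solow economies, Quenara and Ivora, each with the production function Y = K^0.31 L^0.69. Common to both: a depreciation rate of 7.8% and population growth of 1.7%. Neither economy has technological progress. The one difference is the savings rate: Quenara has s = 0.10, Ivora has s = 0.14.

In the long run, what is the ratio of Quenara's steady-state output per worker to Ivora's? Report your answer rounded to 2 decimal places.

Steady-state y* = [s/(n + δ)]^(α/(1−α)), so the ratio is [ (s_Q/(n + δ)_Q) / (s_I/(n + δ)_I) ]^0.4493.
s_Q/(n + δ)_Q = 0.10/0.095 = 1.0526; s_I/(n + δ)_I = 0.14/0.095 = 1.4737.
Ratio = (1.0526/1.4737)^0.4493 = 0.7143^0.4493 ≈ 0.8597

y*_Q / y*_I ≈ 0.86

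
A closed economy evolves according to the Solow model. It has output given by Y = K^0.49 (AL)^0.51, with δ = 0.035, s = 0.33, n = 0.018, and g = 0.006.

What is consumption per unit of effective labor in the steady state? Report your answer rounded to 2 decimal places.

At the steady state, Δk = 0, so s·k^α = (n + g + δ)·k.
Rearranging, k^(1−α) = s / (n + g + δ).
k^0.51 = 0.33 / (0.018 + 0.006 + 0.035) = 0.33 / 0.059 = 5.5932
k* = 5.5932^(1/0.51) ≈ 29.2416
y* = (k*)^α = 29.2416^0.49 ≈ 5.2281
c* = (1 − s)·y* = (1 − 0.33) × 5.2281 ≈ 3.5028

c* ≈ 3.50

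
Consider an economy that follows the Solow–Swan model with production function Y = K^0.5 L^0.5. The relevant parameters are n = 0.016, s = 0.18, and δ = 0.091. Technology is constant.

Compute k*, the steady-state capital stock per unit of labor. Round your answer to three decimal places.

Steady state requires s·f(k) = (n + δ)·k, i.e. s·k^α = (n + δ)·k.
Rearranging, k^(1−α) = s / (n + δ).
k^0.5 = 0.18 / (0.016 + 0.091) = 0.18 / 0.107 = 1.6822
k* = 1.6822^(1/0.5) ≈ 2.8298

k* = 2.830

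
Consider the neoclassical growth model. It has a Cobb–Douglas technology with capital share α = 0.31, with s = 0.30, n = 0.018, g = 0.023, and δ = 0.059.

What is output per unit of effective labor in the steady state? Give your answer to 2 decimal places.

y* = 1.64

At the steady state, Δk = 0, so s·k^α = (n + g + δ)·k.
Rearranging, k^(1−α) = s / (n + g + δ).
k^0.69 = 0.30 / (0.018 + 0.023 + 0.059) = 0.30 / 0.100 = 3.0000
k* = 3.0000^(1/0.69) ≈ 4.9145
y* = (k*)^α = 4.9145^0.31 ≈ 1.6382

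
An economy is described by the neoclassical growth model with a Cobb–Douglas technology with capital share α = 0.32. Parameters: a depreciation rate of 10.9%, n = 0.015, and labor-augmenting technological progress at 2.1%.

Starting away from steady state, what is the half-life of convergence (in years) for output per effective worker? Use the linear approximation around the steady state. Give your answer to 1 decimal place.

Near the steady state the convergence rate is λ = (1 − α)(n + g + δ).
λ = (1 − 0.32) × 0.145 = 0.68 × 0.145 = 0.0986
Half-life = ln 2 / λ = 0.6931 / 0.0986 ≈ 7.03 years

about 7.0 years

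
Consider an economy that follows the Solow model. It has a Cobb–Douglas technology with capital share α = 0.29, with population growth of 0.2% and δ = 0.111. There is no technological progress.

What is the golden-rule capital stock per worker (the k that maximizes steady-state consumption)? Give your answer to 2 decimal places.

k_gold ≈ 3.77

The golden rule sets f'(k) = n + δ, i.e. α·k^(α−1) = n + δ.
So k^(1−α) = α / (n + δ) = 0.29 / 0.113 = 2.5664.
k_gold = 2.5664^(1/0.71) ≈ 3.7715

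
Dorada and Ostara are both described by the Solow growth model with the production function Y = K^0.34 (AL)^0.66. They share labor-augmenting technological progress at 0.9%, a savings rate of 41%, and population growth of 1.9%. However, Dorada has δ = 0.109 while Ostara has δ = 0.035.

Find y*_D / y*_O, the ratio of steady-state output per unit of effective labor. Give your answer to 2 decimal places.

Steady-state y* = [s/(n + g + δ)]^(α/(1−α)), so the ratio is [ (s_D/(n + g + δ)_D) / (s_O/(n + g + δ)_O) ]^0.5152.
s_D/(n + g + δ)_D = 0.41/0.137 = 2.9927; s_O/(n + g + δ)_O = 0.41/0.063 = 6.5079.
Ratio = (2.9927/6.5079)^0.5152 = 0.4599^0.5152 ≈ 0.6702

y*_D / y*_O ≈ 0.67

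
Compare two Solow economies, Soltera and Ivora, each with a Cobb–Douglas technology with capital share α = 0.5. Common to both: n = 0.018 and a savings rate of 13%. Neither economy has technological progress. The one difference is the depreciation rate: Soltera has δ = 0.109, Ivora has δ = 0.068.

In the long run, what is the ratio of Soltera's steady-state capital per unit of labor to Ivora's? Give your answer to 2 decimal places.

k*_S / k*_I ≈ 0.46

Steady-state k* = [s/(n + δ)]^(1/(1−α)), so the ratio is [ (s_S/(n + δ)_S) / (s_I/(n + δ)_I) ]^2.
s_S/(n + δ)_S = 0.13/0.127 = 1.0236; s_I/(n + δ)_I = 0.13/0.086 = 1.5116.
Ratio = (1.0236/1.5116)^2 = 0.6772^2 ≈ 0.4586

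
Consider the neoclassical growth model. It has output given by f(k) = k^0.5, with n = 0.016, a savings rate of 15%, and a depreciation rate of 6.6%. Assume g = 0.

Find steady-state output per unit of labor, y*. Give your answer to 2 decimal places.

Steady state requires s·f(k) = (n + δ)·k, i.e. s·k^α = (n + δ)·k.
Dividing both sides by k: k^(1−α) = s / (n + δ).
k^0.5 = 0.15 / (0.016 + 0.066) = 0.15 / 0.082 = 1.8293
k* = 1.8293^(1/0.5) ≈ 3.3463
y* = (k*)^α = 3.3463^0.5 ≈ 1.8293

y* ≈ 1.83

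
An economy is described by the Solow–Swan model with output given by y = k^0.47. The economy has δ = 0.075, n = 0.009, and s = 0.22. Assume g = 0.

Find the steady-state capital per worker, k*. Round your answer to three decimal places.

In steady state, investment equals break-even investment: s·k^α = (n + δ)·k.
Rearranging, k^(1−α) = s / (n + δ).
k^0.53 = 0.22 / (0.009 + 0.075) = 0.22 / 0.084 = 2.6190
k* = 2.6190^(1/0.53) ≈ 6.1508

k* = 6.151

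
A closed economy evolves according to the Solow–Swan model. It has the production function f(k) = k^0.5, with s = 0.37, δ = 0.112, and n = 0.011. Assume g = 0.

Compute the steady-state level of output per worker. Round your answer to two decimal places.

Steady state requires s·f(k) = (n + δ)·k, i.e. s·k^α = (n + δ)·k.
Rearranging, k^(1−α) = s / (n + δ).
k^0.5 = 0.37 / (0.011 + 0.112) = 0.37 / 0.123 = 3.0081
k* = 3.0081^(1/0.5) ≈ 9.0487
y* = (k*)^α = 9.0487^0.5 ≈ 3.0081

y* = 3.01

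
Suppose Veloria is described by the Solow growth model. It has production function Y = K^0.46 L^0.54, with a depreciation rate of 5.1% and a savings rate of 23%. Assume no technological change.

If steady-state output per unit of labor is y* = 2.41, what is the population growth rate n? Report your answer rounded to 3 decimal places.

n ≈ 0.031

Steady state requires s·f(k) = (n + δ)·k, i.e. s·k^α = (n + δ)·k.
Since y* = [s/(n + δ)]^(α/(1−α)), we have s/(n + δ) = (y*)^((1−α)/α) = 2.41^1.1739 = 2.8083.
Therefore n + δ = s / 2.8083 = 0.23 / 2.8083 = 0.0819, so n = 0.0819 − 0.051 = 0.0309.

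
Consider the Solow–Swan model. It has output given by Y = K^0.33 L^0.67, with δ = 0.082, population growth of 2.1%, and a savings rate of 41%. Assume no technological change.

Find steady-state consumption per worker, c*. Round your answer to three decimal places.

Steady state requires s·f(k) = (n + δ)·k, i.e. s·k^α = (n + δ)·k.
Dividing both sides by k: k^(1−α) = s / (n + δ).
k^0.67 = 0.41 / (0.021 + 0.082) = 0.41 / 0.103 = 3.9806
k* = 3.9806^(1/0.67) ≈ 7.8604
y* = (k*)^α = 7.8604^0.33 ≈ 1.9747
c* = (1 − s)·y* = (1 − 0.41) × 1.9747 ≈ 1.1651

c* = 1.165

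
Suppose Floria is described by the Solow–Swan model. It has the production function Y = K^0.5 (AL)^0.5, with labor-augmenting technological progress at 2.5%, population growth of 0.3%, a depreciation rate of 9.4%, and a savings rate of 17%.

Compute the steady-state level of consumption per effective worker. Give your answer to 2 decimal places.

c* = 1.16

At the steady state, Δk = 0, so s·k^α = (n + g + δ)·k.
Dividing both sides by k: k^(1−α) = s / (n + g + δ).
k^0.5 = 0.17 / (0.003 + 0.025 + 0.094) = 0.17 / 0.122 = 1.3934
k* = 1.3934^(1/0.5) ≈ 1.9416
y* = (k*)^α = 1.9416^0.5 ≈ 1.3934
c* = (1 − s)·y* = (1 − 0.17) × 1.3934 ≈ 1.1565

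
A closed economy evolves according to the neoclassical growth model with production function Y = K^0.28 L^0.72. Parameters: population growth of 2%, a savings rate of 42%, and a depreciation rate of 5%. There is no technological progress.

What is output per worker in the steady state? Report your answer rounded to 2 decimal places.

In steady state, investment equals break-even investment: s·k^α = (n + δ)·k.
Rearranging, k^(1−α) = s / (n + δ).
k^0.72 = 0.42 / (0.020 + 0.050) = 0.42 / 0.070 = 6.0000
k* = 6.0000^(1/0.72) ≈ 12.0439
y* = (k*)^α = 12.0439^0.28 ≈ 2.0073

y* ≈ 2.01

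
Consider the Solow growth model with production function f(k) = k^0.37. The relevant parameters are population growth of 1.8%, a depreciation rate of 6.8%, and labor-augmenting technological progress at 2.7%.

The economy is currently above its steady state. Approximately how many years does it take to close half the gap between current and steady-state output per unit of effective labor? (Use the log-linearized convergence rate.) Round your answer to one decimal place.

about 9.7 years

Near the steady state the convergence rate is λ = (1 − α)(n + g + δ).
λ = (1 − 0.37) × 0.113 = 0.63 × 0.113 = 0.07119
Half-life = ln 2 / λ = 0.6931 / 0.07119 ≈ 9.74 years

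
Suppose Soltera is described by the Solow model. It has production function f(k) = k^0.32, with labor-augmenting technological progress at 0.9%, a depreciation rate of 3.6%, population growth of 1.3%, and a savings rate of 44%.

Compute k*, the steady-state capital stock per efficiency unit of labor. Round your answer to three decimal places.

k* = 19.686

In steady state, investment equals break-even investment: s·k^α = (n + g + δ)·k.
Dividing both sides by k: k^(1−α) = s / (n + g + δ).
k^0.68 = 0.44 / (0.013 + 0.009 + 0.036) = 0.44 / 0.058 = 7.5862
k* = 7.5862^(1/0.68) ≈ 19.6858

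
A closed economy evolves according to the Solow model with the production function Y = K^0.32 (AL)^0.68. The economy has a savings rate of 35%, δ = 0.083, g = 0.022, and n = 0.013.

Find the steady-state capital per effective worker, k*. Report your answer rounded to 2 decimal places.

k* = 4.95

In steady state, investment equals break-even investment: s·k^α = (n + g + δ)·k.
Dividing both sides by k: k^(1−α) = s / (n + g + δ).
k^0.68 = 0.35 / (0.013 + 0.022 + 0.083) = 0.35 / 0.118 = 2.9661
k* = 2.9661^(1/0.68) ≈ 4.9476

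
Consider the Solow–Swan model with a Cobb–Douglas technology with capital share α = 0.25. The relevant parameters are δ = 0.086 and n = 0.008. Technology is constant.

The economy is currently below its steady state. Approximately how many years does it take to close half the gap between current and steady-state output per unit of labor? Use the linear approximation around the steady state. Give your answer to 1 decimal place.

Near the steady state the convergence rate is λ = (1 − α)(n + δ).
λ = (1 − 0.25) × 0.094 = 0.75 × 0.094 = 0.0705
Half-life = ln 2 / λ = 0.6931 / 0.0705 ≈ 9.83 years

t_½ ≈ 9.8 years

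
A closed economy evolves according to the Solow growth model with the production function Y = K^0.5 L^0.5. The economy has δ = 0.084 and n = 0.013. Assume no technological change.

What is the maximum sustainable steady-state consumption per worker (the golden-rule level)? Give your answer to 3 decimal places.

At the golden rule, f'(k) = n + δ, so α·k^(α−1) = n + δ and k_gold = (α/(n + δ))^(1/(1−α)).
k_gold = (0.5/0.097)^(1/0.5) = 5.1546^2 ≈ 26.5699
c_gold = f(k_gold) − (n + δ)·k_gold = 5.1546 − 0.097×26.5699 ≈ 2.5773

c_gold ≈ 2.577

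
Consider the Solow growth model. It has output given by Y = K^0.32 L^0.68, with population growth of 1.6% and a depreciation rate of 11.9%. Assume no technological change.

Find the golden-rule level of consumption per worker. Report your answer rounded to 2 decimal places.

At the golden rule, f'(k) = n + δ, so α·k^(α−1) = n + δ and k_gold = (α/(n + δ))^(1/(1−α)).
k_gold = (0.32/0.135)^(1/0.68) = 2.3704^1.4706 ≈ 3.5581
c_gold = f(k_gold) − (n + δ)·k_gold = 1.5010 − 0.135×3.5581 ≈ 1.0207

c_gold ≈ 1.02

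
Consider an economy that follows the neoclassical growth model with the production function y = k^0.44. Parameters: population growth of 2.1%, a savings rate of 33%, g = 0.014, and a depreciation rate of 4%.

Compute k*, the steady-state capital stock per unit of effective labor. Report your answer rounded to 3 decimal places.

k* ≈ 14.094

Steady state requires s·f(k) = (n + g + δ)·k, i.e. s·k^α = (n + g + δ)·k.
Rearranging, k^(1−α) = s / (n + g + δ).
k^0.56 = 0.33 / (0.021 + 0.014 + 0.040) = 0.33 / 0.075 = 4.4000
k* = 4.4000^(1/0.56) ≈ 14.0936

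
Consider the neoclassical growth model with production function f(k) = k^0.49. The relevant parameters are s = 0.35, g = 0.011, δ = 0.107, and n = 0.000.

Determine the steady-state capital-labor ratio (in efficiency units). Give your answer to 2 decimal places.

Steady state requires s·f(k) = (n + g + δ)·k, i.e. s·k^α = (n + g + δ)·k.
Rearranging, k^(1−α) = s / (n + g + δ).
k^0.51 = 0.35 / (0.000 + 0.011 + 0.107) = 0.35 / 0.118 = 2.9661
k* = 2.9661^(1/0.51) ≈ 8.4305

k* = 8.43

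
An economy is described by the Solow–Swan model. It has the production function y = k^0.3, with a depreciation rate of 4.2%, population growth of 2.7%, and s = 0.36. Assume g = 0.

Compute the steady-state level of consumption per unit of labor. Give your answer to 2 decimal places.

c* = 1.30

In steady state, investment equals break-even investment: s·k^α = (n + δ)·k.
Rearranging, k^(1−α) = s / (n + δ).
k^0.7 = 0.36 / (0.027 + 0.042) = 0.36 / 0.069 = 5.2174
k* = 5.2174^(1/0.7) ≈ 10.5909
y* = (k*)^α = 10.5909^0.3 ≈ 2.0299
c* = (1 − s)·y* = (1 − 0.36) × 2.0299 ≈ 1.2991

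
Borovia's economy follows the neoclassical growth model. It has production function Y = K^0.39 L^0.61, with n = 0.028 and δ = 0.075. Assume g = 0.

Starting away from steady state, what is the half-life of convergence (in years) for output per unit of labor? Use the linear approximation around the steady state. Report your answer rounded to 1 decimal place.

t_½ ≈ 11.0 years

Near the steady state the convergence rate is λ = (1 − α)(n + δ).
λ = (1 − 0.39) × 0.103 = 0.61 × 0.103 = 0.06283
Half-life = ln 2 / λ = 0.6931 / 0.06283 ≈ 11.03 years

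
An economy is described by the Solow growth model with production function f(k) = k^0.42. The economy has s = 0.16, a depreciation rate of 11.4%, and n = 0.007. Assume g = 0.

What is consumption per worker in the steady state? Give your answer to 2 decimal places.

c* = 1.03

At the steady state, Δk = 0, so s·k^α = (n + δ)·k.
Rearranging, k^(1−α) = s / (n + δ).
k^0.58 = 0.16 / (0.007 + 0.114) = 0.16 / 0.121 = 1.3223
k* = 1.3223^(1/0.58) ≈ 1.6188
y* = (k*)^α = 1.6188^0.42 ≈ 1.2242
c* = (1 − s)·y* = (1 − 0.16) × 1.2242 ≈ 1.0283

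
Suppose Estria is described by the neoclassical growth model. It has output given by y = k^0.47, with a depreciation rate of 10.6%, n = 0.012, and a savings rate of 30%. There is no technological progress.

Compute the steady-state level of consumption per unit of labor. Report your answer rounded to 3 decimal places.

In steady state, investment equals break-even investment: s·k^α = (n + δ)·k.
Rearranging, k^(1−α) = s / (n + δ).
k^0.53 = 0.30 / (0.012 + 0.106) = 0.30 / 0.118 = 2.5424
k* = 2.5424^(1/0.53) ≈ 5.8158
y* = (k*)^α = 5.8158^0.47 ≈ 2.2875
c* = (1 − s)·y* = (1 − 0.30) × 2.2875 ≈ 1.6013

c* = 1.601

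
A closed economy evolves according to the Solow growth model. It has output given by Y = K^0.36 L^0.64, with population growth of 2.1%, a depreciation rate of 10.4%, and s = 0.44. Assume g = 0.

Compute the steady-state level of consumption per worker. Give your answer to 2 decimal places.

c* ≈ 1.14

Steady state requires s·f(k) = (n + δ)·k, i.e. s·k^α = (n + δ)·k.
Dividing both sides by k: k^(1−α) = s / (n + δ).
k^0.64 = 0.44 / (0.021 + 0.104) = 0.44 / 0.125 = 3.5200
k* = 3.5200^(1/0.64) ≈ 7.1445
y* = (k*)^α = 7.1445^0.36 ≈ 2.0297
c* = (1 − s)·y* = (1 − 0.44) × 2.0297 ≈ 1.1366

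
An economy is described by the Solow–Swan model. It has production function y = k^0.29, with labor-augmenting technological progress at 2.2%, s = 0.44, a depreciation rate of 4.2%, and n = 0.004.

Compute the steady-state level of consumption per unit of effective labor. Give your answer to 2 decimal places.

c* ≈ 1.20

Steady state requires s·f(k) = (n + g + δ)·k, i.e. s·k^α = (n + g + δ)·k.
Dividing both sides by k: k^(1−α) = s / (n + g + δ).
k^0.71 = 0.44 / (0.004 + 0.022 + 0.042) = 0.44 / 0.068 = 6.4706
k* = 6.4706^(1/0.71) ≈ 13.8732
y* = (k*)^α = 13.8732^0.29 ≈ 2.1440
c* = (1 − s)·y* = (1 − 0.44) × 2.1440 ≈ 1.2006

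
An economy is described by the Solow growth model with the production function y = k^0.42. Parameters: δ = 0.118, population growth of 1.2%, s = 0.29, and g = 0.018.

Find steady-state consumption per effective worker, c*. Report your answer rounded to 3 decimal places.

In steady state, investment equals break-even investment: s·k^α = (n + g + δ)·k.
Rearranging, k^(1−α) = s / (n + g + δ).
k^0.58 = 0.29 / (0.012 + 0.018 + 0.118) = 0.29 / 0.148 = 1.9595
k* = 1.9595^(1/0.58) ≈ 3.1893
y* = (k*)^α = 3.1893^0.42 ≈ 1.6276
c* = (1 − s)·y* = (1 − 0.29) × 1.6276 ≈ 1.1556

c* ≈ 1.156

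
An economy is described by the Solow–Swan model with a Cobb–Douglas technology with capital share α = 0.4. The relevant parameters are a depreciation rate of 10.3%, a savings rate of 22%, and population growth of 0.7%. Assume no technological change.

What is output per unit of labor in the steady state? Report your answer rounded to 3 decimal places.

In steady state, investment equals break-even investment: s·k^α = (n + δ)·k.
Rearranging, k^(1−α) = s / (n + δ).
k^0.6 = 0.22 / (0.007 + 0.103) = 0.22 / 0.110 = 2.0000
k* = 2.0000^(1/0.6) ≈ 3.1748
y* = (k*)^α = 3.1748^0.4 ≈ 1.5874

y* ≈ 1.587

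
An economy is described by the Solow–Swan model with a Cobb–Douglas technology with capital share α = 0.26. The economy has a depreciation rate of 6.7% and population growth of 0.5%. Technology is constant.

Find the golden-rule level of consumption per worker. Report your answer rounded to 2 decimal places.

c_gold ≈ 1.16

At the golden rule, f'(k) = n + δ, so α·k^(α−1) = n + δ and k_gold = (α/(n + δ))^(1/(1−α)).
k_gold = (0.26/0.072)^(1/0.74) = 3.6111^1.3514 ≈ 5.6701
c_gold = f(k_gold) − (n + δ)·k_gold = 1.5701 − 0.072×5.6701 ≈ 1.1619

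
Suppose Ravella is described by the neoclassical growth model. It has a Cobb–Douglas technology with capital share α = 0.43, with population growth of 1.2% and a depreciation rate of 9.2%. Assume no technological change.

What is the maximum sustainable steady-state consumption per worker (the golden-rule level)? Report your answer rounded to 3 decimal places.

At the golden rule, f'(k) = n + δ, so α·k^(α−1) = n + δ and k_gold = (α/(n + δ))^(1/(1−α)).
k_gold = (0.43/0.104)^(1/0.57) = 4.1346^1.7544 ≈ 12.0634
c_gold = f(k_gold) − (n + δ)·k_gold = 2.9176 − 0.104×12.0634 ≈ 1.6630

c_gold ≈ 1.663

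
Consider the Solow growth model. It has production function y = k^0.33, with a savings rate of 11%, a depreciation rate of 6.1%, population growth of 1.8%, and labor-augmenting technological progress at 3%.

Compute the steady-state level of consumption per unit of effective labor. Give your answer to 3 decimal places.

c* = 0.894

At the steady state, Δk = 0, so s·k^α = (n + g + δ)·k.
Rearranging, k^(1−α) = s / (n + g + δ).
k^0.67 = 0.11 / (0.018 + 0.030 + 0.061) = 0.11 / 0.109 = 1.0092
k* = 1.0092^(1/0.67) ≈ 1.0138
y* = (k*)^α = 1.0138^0.33 ≈ 1.0045
c* = (1 − s)·y* = (1 − 0.11) × 1.0045 ≈ 0.8940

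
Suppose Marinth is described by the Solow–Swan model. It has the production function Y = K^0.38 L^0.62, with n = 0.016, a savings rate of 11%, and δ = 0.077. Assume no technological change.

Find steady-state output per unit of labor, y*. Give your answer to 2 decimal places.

Steady state requires s·f(k) = (n + δ)·k, i.e. s·k^α = (n + δ)·k.
Rearranging, k^(1−α) = s / (n + δ).
k^0.62 = 0.11 / (0.016 + 0.077) = 0.11 / 0.093 = 1.1828
k* = 1.1828^(1/0.62) ≈ 1.3110
y* = (k*)^α = 1.3110^0.38 ≈ 1.1084

y* = 1.11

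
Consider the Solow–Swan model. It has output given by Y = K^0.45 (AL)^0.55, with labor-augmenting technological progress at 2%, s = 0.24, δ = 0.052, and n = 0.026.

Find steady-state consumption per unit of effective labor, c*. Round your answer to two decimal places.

c* = 1.58

Steady state requires s·f(k) = (n + g + δ)·k, i.e. s·k^α = (n + g + δ)·k.
Rearranging, k^(1−α) = s / (n + g + δ).
k^0.55 = 0.24 / (0.026 + 0.020 + 0.052) = 0.24 / 0.098 = 2.4490
k* = 2.4490^(1/0.55) ≈ 5.0963
y* = (k*)^α = 5.0963^0.45 ≈ 2.0810
c* = (1 − s)·y* = (1 − 0.24) × 2.0810 ≈ 1.5816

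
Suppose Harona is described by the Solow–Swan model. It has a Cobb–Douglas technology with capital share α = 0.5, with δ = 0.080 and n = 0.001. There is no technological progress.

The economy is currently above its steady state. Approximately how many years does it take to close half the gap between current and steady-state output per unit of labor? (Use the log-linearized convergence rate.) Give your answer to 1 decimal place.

about 17.1 years

Near the steady state the convergence rate is λ = (1 − α)(n + δ).
λ = (1 − 0.5) × 0.081 = 0.5 × 0.081 = 0.0405
Half-life = ln 2 / λ = 0.6931 / 0.0405 ≈ 17.11 years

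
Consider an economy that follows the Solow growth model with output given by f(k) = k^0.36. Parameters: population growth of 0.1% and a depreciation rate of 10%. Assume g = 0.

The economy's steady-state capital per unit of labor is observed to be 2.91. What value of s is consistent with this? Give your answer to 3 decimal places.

s ≈ 0.200

At the steady state, Δk = 0, so s·k^α = (n + δ)·k.
So s / (n + δ) = (k*)^(1−α) = 2.91^0.64 = 1.9810.
Therefore s = 1.9810 × (n + δ) = 1.9810 × 0.101 = 0.2001.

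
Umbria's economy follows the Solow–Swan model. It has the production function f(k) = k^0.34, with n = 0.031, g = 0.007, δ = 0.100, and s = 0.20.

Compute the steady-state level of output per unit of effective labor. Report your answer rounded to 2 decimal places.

y* = 1.21

In steady state, investment equals break-even investment: s·k^α = (n + g + δ)·k.
Dividing both sides by k: k^(1−α) = s / (n + g + δ).
k^0.66 = 0.20 / (0.031 + 0.007 + 0.100) = 0.20 / 0.138 = 1.4493
k* = 1.4493^(1/0.66) ≈ 1.7546
y* = (k*)^α = 1.7546^0.34 ≈ 1.2107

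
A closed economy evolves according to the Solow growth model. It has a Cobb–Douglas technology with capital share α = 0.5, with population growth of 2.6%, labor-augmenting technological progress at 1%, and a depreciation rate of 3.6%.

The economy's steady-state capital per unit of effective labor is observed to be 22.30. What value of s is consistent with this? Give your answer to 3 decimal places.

Steady state requires s·f(k) = (n + g + δ)·k, i.e. s·k^α = (n + g + δ)·k.
So s / (n + g + δ) = (k*)^(1−α) = 22.30^0.5 = 4.7223.
Therefore s = 4.7223 × (n + g + δ) = 4.7223 × 0.072 = 0.3400.

s ≈ 0.340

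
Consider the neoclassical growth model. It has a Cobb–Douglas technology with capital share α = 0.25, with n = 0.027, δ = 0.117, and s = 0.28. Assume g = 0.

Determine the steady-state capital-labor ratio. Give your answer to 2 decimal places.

k* ≈ 2.43

Steady state requires s·f(k) = (n + δ)·k, i.e. s·k^α = (n + δ)·k.
Dividing both sides by k: k^(1−α) = s / (n + δ).
k^0.75 = 0.28 / (0.027 + 0.117) = 0.28 / 0.144 = 1.9444
k* = 1.9444^(1/0.75) ≈ 2.4269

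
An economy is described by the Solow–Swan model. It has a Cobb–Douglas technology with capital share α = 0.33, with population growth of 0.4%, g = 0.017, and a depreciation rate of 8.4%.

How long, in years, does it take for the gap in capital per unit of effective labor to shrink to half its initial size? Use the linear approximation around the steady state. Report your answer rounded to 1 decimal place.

Near the steady state the convergence rate is λ = (1 − α)(n + g + δ).
λ = (1 − 0.33) × 0.105 = 0.67 × 0.105 = 0.07035
Half-life = ln 2 / λ = 0.6931 / 0.07035 ≈ 9.85 years

about 9.9 years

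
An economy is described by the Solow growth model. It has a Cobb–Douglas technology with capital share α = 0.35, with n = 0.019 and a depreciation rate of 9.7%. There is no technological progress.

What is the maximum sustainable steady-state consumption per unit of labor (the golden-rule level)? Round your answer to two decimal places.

At the golden rule, f'(k) = n + δ, so α·k^(α−1) = n + δ and k_gold = (α/(n + δ))^(1/(1−α)).
k_gold = (0.35/0.116)^(1/0.65) = 3.0172^1.5385 ≈ 5.4685
c_gold = f(k_gold) − (n + δ)·k_gold = 1.8124 − 0.116×5.4685 ≈ 1.1781

c_gold ≈ 1.18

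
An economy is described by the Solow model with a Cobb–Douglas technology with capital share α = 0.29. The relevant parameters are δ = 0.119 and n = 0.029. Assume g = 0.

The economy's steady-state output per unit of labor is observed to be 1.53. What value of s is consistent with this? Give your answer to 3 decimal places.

In steady state, investment equals break-even investment: s·k^α = (n + δ)·k.
Since y* = [s/(n + δ)]^(α/(1−α)), we have s/(n + δ) = (y*)^((1−α)/α) = 1.53^2.4483 = 2.8326.
Therefore s = 2.8326 × (n + δ) = 2.8326 × 0.148 = 0.4192.

s ≈ 0.419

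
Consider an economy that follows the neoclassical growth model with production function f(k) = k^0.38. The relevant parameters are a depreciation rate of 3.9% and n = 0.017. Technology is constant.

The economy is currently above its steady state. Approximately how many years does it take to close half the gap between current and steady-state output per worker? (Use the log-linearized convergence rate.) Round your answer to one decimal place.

t_½ ≈ 20.0 years

Near the steady state the convergence rate is λ = (1 − α)(n + δ).
λ = (1 − 0.38) × 0.056 = 0.62 × 0.056 = 0.03472
Half-life = ln 2 / λ = 0.6931 / 0.03472 ≈ 19.96 years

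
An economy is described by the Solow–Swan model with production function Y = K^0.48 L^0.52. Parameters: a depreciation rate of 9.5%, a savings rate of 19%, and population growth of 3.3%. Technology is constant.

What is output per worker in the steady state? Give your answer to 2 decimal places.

In steady state, investment equals break-even investment: s·k^α = (n + δ)·k.
Rearranging, k^(1−α) = s / (n + δ).
k^0.52 = 0.19 / (0.033 + 0.095) = 0.19 / 0.128 = 1.4844
k* = 1.4844^(1/0.52) ≈ 2.1375
y* = (k*)^α = 2.1375^0.48 ≈ 1.4400

y* ≈ 1.44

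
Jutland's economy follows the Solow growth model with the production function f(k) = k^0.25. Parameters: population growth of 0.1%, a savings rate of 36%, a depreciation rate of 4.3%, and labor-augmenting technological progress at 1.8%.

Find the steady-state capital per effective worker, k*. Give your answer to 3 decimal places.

In steady state, investment equals break-even investment: s·k^α = (n + g + δ)·k.
Dividing both sides by k: k^(1−α) = s / (n + g + δ).
k^0.75 = 0.36 / (0.001 + 0.018 + 0.043) = 0.36 / 0.062 = 5.8065
k* = 5.8065^(1/0.75) ≈ 10.4364

k* = 10.436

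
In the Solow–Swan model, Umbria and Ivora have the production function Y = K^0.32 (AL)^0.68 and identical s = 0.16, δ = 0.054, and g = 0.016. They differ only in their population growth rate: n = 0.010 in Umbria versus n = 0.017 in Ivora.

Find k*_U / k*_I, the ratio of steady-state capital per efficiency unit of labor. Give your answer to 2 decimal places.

k*_U / k*_I ≈ 1.13

Steady-state k* = [s/(n + g + δ)]^(1/(1−α)), so the ratio is [ (s_U/(n + g + δ)_U) / (s_I/(n + g + δ)_I) ]^1.4706.
s_U/(n + g + δ)_U = 0.16/0.080 = 2.0000; s_I/(n + g + δ)_I = 0.16/0.087 = 1.8391.
Ratio = (2.0000/1.8391)^1.4706 = 1.0875^1.4706 ≈ 1.1313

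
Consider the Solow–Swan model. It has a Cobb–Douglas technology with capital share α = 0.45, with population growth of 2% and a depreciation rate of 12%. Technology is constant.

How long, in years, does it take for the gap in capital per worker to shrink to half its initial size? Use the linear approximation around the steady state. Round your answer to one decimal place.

Near the steady state the convergence rate is λ = (1 − α)(n + δ).
λ = (1 − 0.45) × 0.140 = 0.55 × 0.140 = 0.0770
Half-life = ln 2 / λ = 0.6931 / 0.0770 ≈ 9.00 years

about 9.0 years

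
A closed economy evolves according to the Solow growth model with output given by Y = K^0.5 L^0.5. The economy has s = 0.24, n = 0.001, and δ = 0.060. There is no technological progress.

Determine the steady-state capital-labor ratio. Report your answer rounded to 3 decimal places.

k* = 15.480

At the steady state, Δk = 0, so s·k^α = (n + δ)·k.
Rearranging, k^(1−α) = s / (n + δ).
k^0.5 = 0.24 / (0.001 + 0.060) = 0.24 / 0.061 = 3.9344
k* = 3.9344^(1/0.5) ≈ 15.4795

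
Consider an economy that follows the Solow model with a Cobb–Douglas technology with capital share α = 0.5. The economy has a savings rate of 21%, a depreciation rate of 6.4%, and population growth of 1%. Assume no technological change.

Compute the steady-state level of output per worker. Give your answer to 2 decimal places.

y* = 2.84

At the steady state, Δk = 0, so s·k^α = (n + δ)·k.
Rearranging, k^(1−α) = s / (n + δ).
k^0.5 = 0.21 / (0.010 + 0.064) = 0.21 / 0.074 = 2.8378
k* = 2.8378^(1/0.5) ≈ 8.0531
y* = (k*)^α = 8.0531^0.5 ≈ 2.8378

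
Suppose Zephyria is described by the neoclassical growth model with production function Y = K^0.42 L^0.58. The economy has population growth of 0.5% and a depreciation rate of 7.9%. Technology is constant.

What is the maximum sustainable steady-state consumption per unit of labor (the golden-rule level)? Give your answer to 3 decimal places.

At the golden rule, f'(k) = n + δ, so α·k^(α−1) = n + δ and k_gold = (α/(n + δ))^(1/(1−α)).
k_gold = (0.42/0.084)^(1/0.58) = 5.0000^1.7241 ≈ 16.0359
c_gold = f(k_gold) − (n + δ)·k_gold = 3.2073 − 0.084×16.0359 ≈ 1.8603

c_gold ≈ 1.860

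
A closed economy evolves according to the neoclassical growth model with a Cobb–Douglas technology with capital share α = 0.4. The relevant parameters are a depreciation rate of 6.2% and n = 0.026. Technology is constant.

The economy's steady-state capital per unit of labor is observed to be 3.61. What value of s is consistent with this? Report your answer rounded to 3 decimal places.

s ≈ 0.190

At the steady state, Δk = 0, so s·k^α = (n + δ)·k.
So s / (n + δ) = (k*)^(1−α) = 3.61^0.6 = 2.1603.
Therefore s = 2.1603 × (n + δ) = 2.1603 × 0.088 = 0.1901.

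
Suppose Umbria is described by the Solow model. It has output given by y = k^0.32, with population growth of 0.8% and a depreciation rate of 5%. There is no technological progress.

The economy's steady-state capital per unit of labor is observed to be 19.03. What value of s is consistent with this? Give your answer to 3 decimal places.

At the steady state, Δk = 0, so s·k^α = (n + δ)·k.
So s / (n + δ) = (k*)^(1−α) = 19.03^0.68 = 7.4134.
Therefore s = 7.4134 × (n + δ) = 7.4134 × 0.058 = 0.4300.

s ≈ 0.430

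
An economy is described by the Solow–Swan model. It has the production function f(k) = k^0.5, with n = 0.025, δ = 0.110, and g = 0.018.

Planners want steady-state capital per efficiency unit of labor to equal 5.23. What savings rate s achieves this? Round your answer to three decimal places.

s ≈ 0.350

At the steady state, Δk = 0, so s·k^α = (n + g + δ)·k.
So s / (n + g + δ) = (k*)^(1−α) = 5.23^0.5 = 2.2869.
Therefore s = 2.2869 × (n + g + δ) = 2.2869 × 0.153 = 0.3499.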